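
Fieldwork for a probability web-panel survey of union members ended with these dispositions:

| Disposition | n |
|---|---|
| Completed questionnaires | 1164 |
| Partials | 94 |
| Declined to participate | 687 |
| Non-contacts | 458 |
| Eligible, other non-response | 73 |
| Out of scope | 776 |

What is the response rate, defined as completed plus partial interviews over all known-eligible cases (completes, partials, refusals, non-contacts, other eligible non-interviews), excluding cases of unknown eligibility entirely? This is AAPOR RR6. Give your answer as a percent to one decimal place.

Num: 1164 + 94 = 1258
Denom: 1164 + 94 + 687 + 458 + 73 = 2476
RR6 = 1258 / 2476 = 0.5081

50.8%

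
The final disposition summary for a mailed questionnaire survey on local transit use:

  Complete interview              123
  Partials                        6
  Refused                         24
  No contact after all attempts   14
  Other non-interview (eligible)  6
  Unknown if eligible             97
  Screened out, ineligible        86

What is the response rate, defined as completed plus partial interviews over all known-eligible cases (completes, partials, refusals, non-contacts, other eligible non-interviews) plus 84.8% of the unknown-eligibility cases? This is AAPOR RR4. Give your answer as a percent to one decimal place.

50.5%

Num: 123 + 6 = 129
Eligible (known): 123 + 6 + 24 + 14 + 6 = 173
Eligible share of unknowns: 0.8480 × 97 = 82.26
Base: 173 + 82.26 = 255.26
RR4 = 129 / 255.26 = 0.5054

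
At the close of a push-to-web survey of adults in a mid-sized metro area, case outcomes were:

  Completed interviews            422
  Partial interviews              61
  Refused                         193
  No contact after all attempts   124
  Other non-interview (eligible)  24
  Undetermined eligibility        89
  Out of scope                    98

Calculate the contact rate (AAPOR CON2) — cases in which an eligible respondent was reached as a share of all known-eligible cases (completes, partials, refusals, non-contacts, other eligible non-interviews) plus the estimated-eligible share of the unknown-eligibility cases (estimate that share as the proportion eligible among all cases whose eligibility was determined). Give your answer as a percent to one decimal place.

77.5%

Numerator: 422 + 61 + 193 + 24 = 700
Determined eligible: 422 + 61 + 193 + 124 + 24 = 824
e = 824 / (824 + 98) = 824 / 922 = 0.8937
Estimated eligible among unknowns: 0.8937 × 89 = 79.54
Denom: 824 + 79.54 = 903.54
CON2 = 700 / 903.54 = 0.7747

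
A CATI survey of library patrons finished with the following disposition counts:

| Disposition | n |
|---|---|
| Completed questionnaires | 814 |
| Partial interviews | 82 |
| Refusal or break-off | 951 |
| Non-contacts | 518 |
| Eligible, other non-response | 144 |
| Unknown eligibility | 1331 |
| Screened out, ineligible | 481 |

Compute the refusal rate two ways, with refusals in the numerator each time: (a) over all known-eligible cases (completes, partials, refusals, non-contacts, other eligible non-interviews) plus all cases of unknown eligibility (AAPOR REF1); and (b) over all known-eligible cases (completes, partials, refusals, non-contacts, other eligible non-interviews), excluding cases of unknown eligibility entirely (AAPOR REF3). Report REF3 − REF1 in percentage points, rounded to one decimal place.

Numerator: 951
Denominator: 814 + 82 + 951 + 518 + 144 + 1331 = 3840
REF1 = 951 / 3840 = 0.2477
Denominator: 814 + 82 + 951 + 518 + 144 = 2509
REF3 = 951 / 2509 = 0.3790
Difference = 37.90 − 24.77 = 13.13 percentage points

13.1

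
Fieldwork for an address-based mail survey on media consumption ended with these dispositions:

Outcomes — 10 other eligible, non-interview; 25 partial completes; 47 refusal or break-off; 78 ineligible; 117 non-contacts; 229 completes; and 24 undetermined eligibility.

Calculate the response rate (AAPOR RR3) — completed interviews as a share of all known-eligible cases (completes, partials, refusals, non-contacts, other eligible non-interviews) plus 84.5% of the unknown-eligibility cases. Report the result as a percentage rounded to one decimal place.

Numerator → 229
Determined eligible → 229 + 25 + 47 + 117 + 10 = 428
Eligible share of unknowns → 0.8450 × 24 = 20.28
Denom → 428 + 20.28 = 448.28
RR3 = 229 / 448.28 = 0.5108

51.1%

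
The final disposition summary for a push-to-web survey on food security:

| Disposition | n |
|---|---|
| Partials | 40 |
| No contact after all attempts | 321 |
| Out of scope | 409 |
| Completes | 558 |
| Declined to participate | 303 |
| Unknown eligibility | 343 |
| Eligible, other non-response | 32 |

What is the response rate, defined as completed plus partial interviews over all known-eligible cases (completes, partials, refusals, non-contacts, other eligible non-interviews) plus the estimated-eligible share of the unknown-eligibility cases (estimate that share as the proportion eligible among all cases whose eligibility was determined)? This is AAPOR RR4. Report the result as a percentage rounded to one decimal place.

Top → 558 + 40 = 598
Eligible (known) → 558 + 40 + 303 + 321 + 32 = 1254
e = 1254 / (1254 + 409) = 1254 / 1663 = 0.7541
e × U → 0.7541 × 343 = 258.66
Base → 1254 + 258.66 = 1512.66
RR4 = 598 / 1512.66 = 0.3953

39.5%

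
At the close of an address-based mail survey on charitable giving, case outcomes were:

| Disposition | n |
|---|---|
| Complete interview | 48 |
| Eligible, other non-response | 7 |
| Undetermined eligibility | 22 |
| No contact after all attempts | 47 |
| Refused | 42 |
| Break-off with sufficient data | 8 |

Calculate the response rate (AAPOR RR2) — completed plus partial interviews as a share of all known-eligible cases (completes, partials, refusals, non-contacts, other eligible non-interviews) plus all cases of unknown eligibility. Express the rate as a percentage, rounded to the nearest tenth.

Num = 48 + 8 = 56
Base = 48 + 8 + 42 + 47 + 7 + 22 = 174
RR2 = 56 / 174 = 0.3218

32.2%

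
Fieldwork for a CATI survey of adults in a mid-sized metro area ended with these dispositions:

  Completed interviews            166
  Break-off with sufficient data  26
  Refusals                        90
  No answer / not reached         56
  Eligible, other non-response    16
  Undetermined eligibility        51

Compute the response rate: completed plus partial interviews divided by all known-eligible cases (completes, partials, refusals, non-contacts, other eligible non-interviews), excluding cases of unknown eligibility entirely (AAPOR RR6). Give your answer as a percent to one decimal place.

Numerator = 166 + 26 = 192
Denominator = 166 + 26 + 90 + 56 + 16 = 354
RR6 = 192 / 354 = 0.5424

54.2%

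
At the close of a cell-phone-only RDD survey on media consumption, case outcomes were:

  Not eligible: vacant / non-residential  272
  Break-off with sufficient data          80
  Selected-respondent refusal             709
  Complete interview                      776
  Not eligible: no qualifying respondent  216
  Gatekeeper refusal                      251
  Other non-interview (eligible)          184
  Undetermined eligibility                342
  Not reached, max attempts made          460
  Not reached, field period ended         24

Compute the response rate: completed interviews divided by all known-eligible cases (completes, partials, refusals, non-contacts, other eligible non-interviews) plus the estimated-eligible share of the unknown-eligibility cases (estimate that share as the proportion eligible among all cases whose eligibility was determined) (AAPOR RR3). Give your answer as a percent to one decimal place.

Refusals = 251 + 709 = 960
Non-contacts = 24 + 460 = 484
Not eligible = 216 + 272 = 488
Num → 776
Known eligible → 776 + 80 + 960 + 484 + 184 = 2484
e = 2484 / (2484 + 488) = 2484 / 2972 = 0.8358
Estimated eligible among unknowns → 0.8358 × 342 = 285.84
Denom → 2484 + 285.84 = 2769.84
RR3 = 776 / 2769.84 = 0.2802

28.0%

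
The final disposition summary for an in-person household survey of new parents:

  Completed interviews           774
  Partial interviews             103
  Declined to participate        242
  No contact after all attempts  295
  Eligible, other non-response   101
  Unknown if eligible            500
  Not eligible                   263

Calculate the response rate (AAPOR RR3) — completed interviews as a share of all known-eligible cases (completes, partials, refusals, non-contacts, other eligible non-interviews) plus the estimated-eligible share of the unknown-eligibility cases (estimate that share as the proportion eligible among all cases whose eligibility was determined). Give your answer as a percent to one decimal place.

Top: 774
Eligible (known): 774 + 103 + 242 + 295 + 101 = 1515
e = 1515 / (1515 + 263) = 1515 / 1778 = 0.8521
e × U: 0.8521 × 500 = 426.05
Denom: 1515 + 426.05 = 1941.05
RR3 = 774 / 1941.05 = 0.3988

39.9%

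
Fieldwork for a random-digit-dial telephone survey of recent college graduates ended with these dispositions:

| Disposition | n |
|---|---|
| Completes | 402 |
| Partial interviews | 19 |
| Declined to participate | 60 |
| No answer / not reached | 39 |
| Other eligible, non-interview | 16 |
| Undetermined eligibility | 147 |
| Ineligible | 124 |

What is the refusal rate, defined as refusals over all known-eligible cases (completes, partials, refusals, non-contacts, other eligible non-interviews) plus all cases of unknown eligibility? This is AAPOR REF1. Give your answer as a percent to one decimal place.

8.8%

Top: 60
Denom: 402 + 19 + 60 + 39 + 16 + 147 = 683
REF1 = 60 / 683 = 0.0878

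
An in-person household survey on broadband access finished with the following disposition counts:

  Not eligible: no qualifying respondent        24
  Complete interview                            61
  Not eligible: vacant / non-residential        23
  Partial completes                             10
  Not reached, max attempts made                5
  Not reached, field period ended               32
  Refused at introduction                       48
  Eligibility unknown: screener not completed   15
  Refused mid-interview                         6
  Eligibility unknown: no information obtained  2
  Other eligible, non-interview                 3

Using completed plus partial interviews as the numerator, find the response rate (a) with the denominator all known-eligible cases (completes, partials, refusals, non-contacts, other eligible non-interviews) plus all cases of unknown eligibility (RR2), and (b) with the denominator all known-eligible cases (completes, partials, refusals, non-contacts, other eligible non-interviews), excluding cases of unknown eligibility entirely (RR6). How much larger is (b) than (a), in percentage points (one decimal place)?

Refusal or break-off = 48 + 6 = 54
Non-contacts = 32 + 5 = 37
Unknown if eligible = 15 + 2 = 17
Ineligible = 24 + 23 = 47
Num = 61 + 10 = 71
Base = 61 + 10 + 54 + 37 + 3 + 17 = 182
RR2 = 71 / 182 = 0.3901
Base = 61 + 10 + 54 + 37 + 3 = 165
RR6 = 71 / 165 = 0.4303
Difference = 43.03 − 39.01 = 4.02 percentage points

4.0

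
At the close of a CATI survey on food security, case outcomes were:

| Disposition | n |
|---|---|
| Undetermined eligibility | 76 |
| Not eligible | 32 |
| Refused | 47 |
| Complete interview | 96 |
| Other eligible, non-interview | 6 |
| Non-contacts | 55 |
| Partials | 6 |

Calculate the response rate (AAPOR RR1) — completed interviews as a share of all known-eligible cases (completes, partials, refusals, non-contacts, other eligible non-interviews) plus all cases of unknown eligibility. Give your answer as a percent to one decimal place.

Num = 96
Denominator = 96 + 6 + 47 + 55 + 6 + 76 = 286
RR1 = 96 / 286 = 0.3357

33.6%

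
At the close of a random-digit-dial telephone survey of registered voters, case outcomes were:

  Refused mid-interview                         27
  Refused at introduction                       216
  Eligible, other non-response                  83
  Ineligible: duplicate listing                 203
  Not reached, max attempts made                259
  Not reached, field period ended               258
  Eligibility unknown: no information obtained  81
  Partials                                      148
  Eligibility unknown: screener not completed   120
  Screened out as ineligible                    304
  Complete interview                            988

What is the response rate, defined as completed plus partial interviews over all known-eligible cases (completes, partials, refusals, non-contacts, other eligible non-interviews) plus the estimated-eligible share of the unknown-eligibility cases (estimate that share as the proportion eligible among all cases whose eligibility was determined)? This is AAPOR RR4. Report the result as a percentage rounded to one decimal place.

53.1%

Refusal or break-off = 216 + 27 = 243
No answer / not reached = 258 + 259 = 517
Unknown eligibility = 120 + 81 = 201
Screened out, ineligible = 304 + 203 = 507
Top: 988 + 148 = 1136
Determined eligible: 988 + 148 + 243 + 517 + 83 = 1979
e = 1979 / (1979 + 507) = 1979 / 2486 = 0.7961
Eligible share of unknowns: 0.7961 × 201 = 160.02
Denominator: 1979 + 160.02 = 2139.02
RR4 = 1136 / 2139.02 = 0.5311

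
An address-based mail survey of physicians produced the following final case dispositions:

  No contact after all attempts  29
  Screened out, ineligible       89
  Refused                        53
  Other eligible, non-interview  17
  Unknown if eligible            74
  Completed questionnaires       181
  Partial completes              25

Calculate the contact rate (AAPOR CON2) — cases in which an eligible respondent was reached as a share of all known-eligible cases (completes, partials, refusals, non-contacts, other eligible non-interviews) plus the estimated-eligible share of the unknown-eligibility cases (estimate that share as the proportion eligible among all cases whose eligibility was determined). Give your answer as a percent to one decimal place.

76.2%

Top: 181 + 25 + 53 + 17 = 276
Eligible (known): 181 + 25 + 53 + 29 + 17 = 305
e = 305 / (305 + 89) = 305 / 394 = 0.7741
e × U: 0.7741 × 74 = 57.28
Base: 305 + 57.28 = 362.28
CON2 = 276 / 362.28 = 0.7618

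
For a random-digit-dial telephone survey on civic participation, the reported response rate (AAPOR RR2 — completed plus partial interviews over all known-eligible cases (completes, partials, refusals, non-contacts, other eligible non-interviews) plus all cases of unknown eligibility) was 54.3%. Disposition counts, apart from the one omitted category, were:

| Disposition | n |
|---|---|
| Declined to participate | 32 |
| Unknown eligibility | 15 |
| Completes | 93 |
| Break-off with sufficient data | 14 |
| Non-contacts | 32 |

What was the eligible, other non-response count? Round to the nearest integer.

11

Num: 93 + 14 = 107
RR2 = 107 / D = 0.543
D = 107 / 0.543 = 197.1
Remaining denominator categories sum to 186
eligible, other non-response = 197.1 − 186 ≈ 11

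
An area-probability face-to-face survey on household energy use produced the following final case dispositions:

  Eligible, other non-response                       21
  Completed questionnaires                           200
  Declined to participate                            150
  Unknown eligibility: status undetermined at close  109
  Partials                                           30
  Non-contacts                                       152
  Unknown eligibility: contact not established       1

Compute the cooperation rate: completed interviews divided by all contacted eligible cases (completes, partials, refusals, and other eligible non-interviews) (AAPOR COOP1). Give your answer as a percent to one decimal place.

49.9%

Unknown eligibility = 1 + 109 = 110
Top → 200
Denom → 200 + 30 + 150 + 21 = 401
COOP1 = 200 / 401 = 0.4988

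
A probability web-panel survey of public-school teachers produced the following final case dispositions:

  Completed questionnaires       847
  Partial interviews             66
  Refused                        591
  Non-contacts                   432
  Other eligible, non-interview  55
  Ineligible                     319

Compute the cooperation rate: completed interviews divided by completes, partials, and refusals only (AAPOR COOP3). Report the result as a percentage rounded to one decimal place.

Top = 847
Base = 847 + 66 + 591 = 1504
COOP3 = 847 / 1504 = 0.5632

56.3%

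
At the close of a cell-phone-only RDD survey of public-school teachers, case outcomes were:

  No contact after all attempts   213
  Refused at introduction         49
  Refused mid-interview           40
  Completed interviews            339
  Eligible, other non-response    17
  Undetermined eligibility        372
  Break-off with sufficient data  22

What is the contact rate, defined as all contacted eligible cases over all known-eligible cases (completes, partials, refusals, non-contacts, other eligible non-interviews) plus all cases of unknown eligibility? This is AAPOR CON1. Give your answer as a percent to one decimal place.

44.4%

Declined to participate = 49 + 40 = 89
Numerator → 339 + 22 + 89 + 17 = 467
Denom → 339 + 22 + 89 + 213 + 17 + 372 = 1052
CON1 = 467 / 1052 = 0.4439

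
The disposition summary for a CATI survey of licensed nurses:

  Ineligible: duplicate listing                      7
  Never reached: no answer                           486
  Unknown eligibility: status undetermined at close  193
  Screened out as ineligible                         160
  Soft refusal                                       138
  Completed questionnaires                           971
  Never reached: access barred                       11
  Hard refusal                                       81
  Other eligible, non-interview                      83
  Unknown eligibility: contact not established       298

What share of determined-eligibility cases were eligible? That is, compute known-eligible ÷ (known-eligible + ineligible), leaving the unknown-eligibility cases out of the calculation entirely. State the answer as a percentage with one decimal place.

91.4%

Refused = 81 + 138 = 219
No answer / not reached = 486 + 11 = 497
Eligibility not determined = 298 + 193 = 491
Out of scope = 160 + 7 = 167
Known eligible = 971 + 219 + 497 + 83 = 1770
e = 1770 / (1770 + 167) = 1770 / 1937 = 0.9138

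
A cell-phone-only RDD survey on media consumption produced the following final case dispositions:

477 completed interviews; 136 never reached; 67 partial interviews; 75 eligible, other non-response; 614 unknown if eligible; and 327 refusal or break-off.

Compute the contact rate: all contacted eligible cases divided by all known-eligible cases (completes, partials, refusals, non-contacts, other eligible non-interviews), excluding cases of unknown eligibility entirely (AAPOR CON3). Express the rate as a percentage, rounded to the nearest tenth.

87.4%

Top: 477 + 67 + 327 + 75 = 946
Denominator: 477 + 67 + 327 + 136 + 75 = 1082
CON3 = 946 / 1082 = 0.8743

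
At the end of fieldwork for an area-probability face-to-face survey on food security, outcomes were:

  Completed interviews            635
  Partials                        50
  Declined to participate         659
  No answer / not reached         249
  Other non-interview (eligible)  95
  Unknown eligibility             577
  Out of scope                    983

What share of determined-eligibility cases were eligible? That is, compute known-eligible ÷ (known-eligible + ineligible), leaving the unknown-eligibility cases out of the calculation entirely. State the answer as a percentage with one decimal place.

Eligible (known) → 635 + 50 + 659 + 249 + 95 = 1688
e = 1688 / (1688 + 983) = 1688 / 2671 = 0.6320

63.2%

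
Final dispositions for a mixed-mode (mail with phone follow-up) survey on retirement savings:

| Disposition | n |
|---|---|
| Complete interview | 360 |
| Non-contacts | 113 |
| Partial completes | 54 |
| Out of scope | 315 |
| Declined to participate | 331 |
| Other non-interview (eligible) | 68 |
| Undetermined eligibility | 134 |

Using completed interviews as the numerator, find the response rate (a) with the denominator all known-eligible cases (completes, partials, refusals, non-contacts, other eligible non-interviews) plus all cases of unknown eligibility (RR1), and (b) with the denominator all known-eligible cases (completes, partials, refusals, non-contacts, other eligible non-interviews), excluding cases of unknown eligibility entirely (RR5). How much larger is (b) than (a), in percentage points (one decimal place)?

Top → 360
Denom → 360 + 54 + 331 + 113 + 68 + 134 = 1060
RR1 = 360 / 1060 = 0.3396
Denom → 360 + 54 + 331 + 113 + 68 = 926
RR5 = 360 / 926 = 0.3888
Difference = 38.88 − 33.96 = 4.92 percentage points

4.9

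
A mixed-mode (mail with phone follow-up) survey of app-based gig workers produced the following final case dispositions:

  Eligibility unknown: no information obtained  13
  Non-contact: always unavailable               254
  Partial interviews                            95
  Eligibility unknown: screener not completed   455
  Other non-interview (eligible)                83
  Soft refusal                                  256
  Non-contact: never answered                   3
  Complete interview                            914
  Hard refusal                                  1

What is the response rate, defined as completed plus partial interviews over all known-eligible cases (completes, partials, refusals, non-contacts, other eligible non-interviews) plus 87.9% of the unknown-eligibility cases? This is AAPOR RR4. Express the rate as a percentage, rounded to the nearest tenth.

Refusals = 1 + 256 = 257
No contact after all attempts = 3 + 254 = 257
Eligibility not determined = 455 + 13 = 468
Num = 914 + 95 = 1009
Known eligible = 914 + 95 + 257 + 257 + 83 = 1606
e × U = 0.8790 × 468 = 411.37
Denominator = 1606 + 411.37 = 2017.37
RR4 = 1009 / 2017.37 = 0.5002

50.0%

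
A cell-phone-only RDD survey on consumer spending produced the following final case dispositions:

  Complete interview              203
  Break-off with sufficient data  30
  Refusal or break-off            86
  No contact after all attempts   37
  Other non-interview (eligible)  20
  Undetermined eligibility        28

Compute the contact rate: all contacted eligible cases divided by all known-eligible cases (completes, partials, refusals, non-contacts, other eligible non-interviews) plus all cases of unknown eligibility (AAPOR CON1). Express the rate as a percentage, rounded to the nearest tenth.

83.9%

Num = 203 + 30 + 86 + 20 = 339
Denom = 203 + 30 + 86 + 37 + 20 + 28 = 404
CON1 = 339 / 404 = 0.8391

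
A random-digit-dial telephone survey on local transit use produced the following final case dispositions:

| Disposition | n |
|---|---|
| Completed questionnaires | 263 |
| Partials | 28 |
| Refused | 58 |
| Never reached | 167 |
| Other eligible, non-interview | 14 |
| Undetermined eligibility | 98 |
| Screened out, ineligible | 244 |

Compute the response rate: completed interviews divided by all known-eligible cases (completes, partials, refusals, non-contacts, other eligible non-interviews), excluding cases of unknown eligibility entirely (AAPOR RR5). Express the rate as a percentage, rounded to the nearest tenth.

49.6%

Num → 263
Denom → 263 + 28 + 58 + 167 + 14 = 530
RR5 = 263 / 530 = 0.4962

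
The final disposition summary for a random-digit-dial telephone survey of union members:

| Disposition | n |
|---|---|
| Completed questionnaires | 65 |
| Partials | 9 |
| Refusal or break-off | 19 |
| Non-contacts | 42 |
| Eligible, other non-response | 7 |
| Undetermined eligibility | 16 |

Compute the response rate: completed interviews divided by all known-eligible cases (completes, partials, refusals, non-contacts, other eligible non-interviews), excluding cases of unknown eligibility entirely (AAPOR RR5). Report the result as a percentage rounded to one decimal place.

45.8%

Num → 65
Denom → 65 + 9 + 19 + 42 + 7 = 142
RR5 = 65 / 142 = 0.4577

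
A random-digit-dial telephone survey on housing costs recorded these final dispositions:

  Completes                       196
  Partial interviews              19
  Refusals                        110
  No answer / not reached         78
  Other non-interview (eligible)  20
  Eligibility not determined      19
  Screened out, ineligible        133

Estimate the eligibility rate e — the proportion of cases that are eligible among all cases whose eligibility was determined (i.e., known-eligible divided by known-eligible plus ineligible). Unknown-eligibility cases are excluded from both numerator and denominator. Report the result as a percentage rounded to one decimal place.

Determined eligible: 196 + 19 + 110 + 78 + 20 = 423
e = 423 / (423 + 133) = 423 / 556 = 0.7608

76.1%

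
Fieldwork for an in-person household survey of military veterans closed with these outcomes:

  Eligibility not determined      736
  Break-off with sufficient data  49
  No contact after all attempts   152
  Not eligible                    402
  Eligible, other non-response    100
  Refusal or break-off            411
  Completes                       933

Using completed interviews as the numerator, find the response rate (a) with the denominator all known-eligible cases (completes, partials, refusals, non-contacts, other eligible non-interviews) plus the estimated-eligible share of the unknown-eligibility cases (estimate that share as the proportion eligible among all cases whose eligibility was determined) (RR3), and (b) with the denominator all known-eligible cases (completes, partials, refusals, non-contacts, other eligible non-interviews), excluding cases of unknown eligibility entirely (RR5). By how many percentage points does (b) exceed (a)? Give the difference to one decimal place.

15.0

Top: 933
Eligible (known): 933 + 49 + 411 + 152 + 100 = 1645
e = 1645 / (1645 + 402) = 1645 / 2047 = 0.8036
Estimated eligible among unknowns: 0.8036 × 736 = 591.45
Denom: 1645 + 591.45 = 2236.45
RR3 = 933 / 2236.45 = 0.4172
Denom: 933 + 49 + 411 + 152 + 100 = 1645
RR5 = 933 / 1645 = 0.5672
Difference = 56.72 − 41.72 = 15.00 percentage points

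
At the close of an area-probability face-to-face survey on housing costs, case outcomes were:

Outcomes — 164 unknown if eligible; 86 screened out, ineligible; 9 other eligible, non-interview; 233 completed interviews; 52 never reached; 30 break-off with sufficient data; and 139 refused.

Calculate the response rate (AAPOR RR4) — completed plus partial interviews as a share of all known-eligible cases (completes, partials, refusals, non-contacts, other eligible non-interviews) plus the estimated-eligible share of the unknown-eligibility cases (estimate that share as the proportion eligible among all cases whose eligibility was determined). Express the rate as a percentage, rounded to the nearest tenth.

43.7%

Numerator: 233 + 30 = 263
Known eligible: 233 + 30 + 139 + 52 + 9 = 463
e = 463 / (463 + 86) = 463 / 549 = 0.8434
Estimated eligible among unknowns: 0.8434 × 164 = 138.32
Denominator: 463 + 138.32 = 601.32
RR4 = 263 / 601.32 = 0.4374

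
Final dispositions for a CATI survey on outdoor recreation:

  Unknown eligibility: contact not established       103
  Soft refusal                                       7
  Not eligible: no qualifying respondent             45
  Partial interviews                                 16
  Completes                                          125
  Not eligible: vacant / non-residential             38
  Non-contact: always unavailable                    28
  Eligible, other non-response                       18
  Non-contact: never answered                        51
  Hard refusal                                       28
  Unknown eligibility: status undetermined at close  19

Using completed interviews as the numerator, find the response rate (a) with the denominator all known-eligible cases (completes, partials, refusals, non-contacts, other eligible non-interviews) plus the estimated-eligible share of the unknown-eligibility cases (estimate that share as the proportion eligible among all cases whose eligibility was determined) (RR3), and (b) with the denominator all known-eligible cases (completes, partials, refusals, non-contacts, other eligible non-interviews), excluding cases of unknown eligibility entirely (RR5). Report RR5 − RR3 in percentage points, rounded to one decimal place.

11.7

Refused = 28 + 7 = 35
Non-contacts = 51 + 28 = 79
Unknown eligibility = 103 + 19 = 122
Ineligible = 45 + 38 = 83
Num: 125
Eligible (known): 125 + 16 + 35 + 79 + 18 = 273
e = 273 / (273 + 83) = 273 / 356 = 0.7669
e × U: 0.7669 × 122 = 93.56
Denom: 273 + 93.56 = 366.56
RR3 = 125 / 366.56 = 0.3410
Denom: 125 + 16 + 35 + 79 + 18 = 273
RR5 = 125 / 273 = 0.4579
Difference = 45.79 − 34.10 = 11.69 percentage points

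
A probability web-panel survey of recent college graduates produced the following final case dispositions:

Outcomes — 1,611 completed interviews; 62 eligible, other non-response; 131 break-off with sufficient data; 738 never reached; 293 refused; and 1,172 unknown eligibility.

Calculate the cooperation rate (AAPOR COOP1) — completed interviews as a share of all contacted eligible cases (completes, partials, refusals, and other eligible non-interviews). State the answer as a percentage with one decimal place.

76.8%

Num: 1611
Denominator: 1611 + 131 + 293 + 62 = 2097
COOP1 = 1611 / 2097 = 0.7682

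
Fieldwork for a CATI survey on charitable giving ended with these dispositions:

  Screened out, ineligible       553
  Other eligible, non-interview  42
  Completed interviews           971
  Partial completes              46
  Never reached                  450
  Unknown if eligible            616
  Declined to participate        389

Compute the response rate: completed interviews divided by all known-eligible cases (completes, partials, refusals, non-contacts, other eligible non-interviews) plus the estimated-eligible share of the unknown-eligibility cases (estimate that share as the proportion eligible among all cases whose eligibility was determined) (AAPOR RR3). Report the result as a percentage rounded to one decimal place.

Numerator → 971
Known eligible → 971 + 46 + 389 + 450 + 42 = 1898
e = 1898 / (1898 + 553) = 1898 / 2451 = 0.7744
Eligible share of unknowns → 0.7744 × 616 = 477.03
Denominator → 1898 + 477.03 = 2375.03
RR3 = 971 / 2375.03 = 0.4088

40.9%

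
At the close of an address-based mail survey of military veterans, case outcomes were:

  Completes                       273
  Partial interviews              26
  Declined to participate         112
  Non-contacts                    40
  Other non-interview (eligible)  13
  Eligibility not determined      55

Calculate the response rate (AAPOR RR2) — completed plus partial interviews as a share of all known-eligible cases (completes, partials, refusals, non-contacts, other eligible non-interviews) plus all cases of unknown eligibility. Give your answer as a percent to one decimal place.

Num = 273 + 26 = 299
Base = 273 + 26 + 112 + 40 + 13 + 55 = 519
RR2 = 299 / 519 = 0.5761

57.6%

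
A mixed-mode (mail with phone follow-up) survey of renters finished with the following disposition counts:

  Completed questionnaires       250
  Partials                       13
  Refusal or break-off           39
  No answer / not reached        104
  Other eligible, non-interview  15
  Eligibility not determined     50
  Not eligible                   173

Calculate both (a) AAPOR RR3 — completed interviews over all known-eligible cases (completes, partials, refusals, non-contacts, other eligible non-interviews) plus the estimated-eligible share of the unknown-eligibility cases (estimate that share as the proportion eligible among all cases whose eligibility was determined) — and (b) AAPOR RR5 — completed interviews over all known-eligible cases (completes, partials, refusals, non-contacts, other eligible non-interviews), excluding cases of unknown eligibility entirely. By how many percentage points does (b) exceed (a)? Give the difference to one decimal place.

Num: 250
Eligible (known): 250 + 13 + 39 + 104 + 15 = 421
e = 421 / (421 + 173) = 421 / 594 = 0.7088
Estimated eligible among unknowns: 0.7088 × 50 = 35.44
Denom: 421 + 35.44 = 456.44
RR3 = 250 / 456.44 = 0.5477
Denom: 250 + 13 + 39 + 104 + 15 = 421
RR5 = 250 / 421 = 0.5938
Difference = 59.38 − 54.77 = 4.61 percentage points

4.6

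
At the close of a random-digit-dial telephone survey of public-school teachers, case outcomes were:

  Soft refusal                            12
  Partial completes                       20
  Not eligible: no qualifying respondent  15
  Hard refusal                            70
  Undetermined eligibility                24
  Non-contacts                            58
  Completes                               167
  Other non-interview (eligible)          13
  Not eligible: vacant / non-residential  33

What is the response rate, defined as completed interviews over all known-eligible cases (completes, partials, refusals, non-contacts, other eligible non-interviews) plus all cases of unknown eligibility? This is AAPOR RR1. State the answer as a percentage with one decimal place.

Refused = 70 + 12 = 82
Screened out, ineligible = 15 + 33 = 48
Top: 167
Base: 167 + 20 + 82 + 58 + 13 + 24 = 364
RR1 = 167 / 364 = 0.4588

45.9%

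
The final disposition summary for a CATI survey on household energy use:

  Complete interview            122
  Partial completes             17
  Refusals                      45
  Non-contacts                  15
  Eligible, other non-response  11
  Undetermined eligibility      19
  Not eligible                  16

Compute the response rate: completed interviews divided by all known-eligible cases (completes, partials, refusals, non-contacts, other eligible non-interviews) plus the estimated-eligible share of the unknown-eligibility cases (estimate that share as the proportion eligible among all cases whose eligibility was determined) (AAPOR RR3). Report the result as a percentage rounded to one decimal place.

Num = 122
Eligible (known) = 122 + 17 + 45 + 15 + 11 = 210
e = 210 / (210 + 16) = 210 / 226 = 0.9292
Eligible share of unknowns = 0.9292 × 19 = 17.65
Denom = 210 + 17.65 = 227.65
RR3 = 122 / 227.65 = 0.5359

53.6%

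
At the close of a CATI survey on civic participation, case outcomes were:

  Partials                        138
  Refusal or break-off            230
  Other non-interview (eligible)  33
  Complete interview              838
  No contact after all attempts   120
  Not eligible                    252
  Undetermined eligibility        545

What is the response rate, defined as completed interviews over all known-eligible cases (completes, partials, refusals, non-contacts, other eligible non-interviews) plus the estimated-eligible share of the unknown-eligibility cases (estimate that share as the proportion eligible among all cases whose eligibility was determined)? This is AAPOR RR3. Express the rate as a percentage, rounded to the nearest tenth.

Top = 838
Known eligible = 838 + 138 + 230 + 120 + 33 = 1359
e = 1359 / (1359 + 252) = 1359 / 1611 = 0.8436
Eligible share of unknowns = 0.8436 × 545 = 459.76
Base = 1359 + 459.76 = 1818.76
RR3 = 838 / 1818.76 = 0.4608

46.1%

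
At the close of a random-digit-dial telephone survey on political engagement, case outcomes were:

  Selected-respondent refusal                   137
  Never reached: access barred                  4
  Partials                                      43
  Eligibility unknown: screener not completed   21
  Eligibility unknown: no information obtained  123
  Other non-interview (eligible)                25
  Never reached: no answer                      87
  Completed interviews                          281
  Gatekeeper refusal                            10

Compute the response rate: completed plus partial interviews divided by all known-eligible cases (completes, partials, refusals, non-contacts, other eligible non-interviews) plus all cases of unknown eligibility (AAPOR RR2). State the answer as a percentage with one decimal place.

44.3%

Declined to participate = 10 + 137 = 147
Never reached = 87 + 4 = 91
Unknown eligibility = 21 + 123 = 144
Top = 281 + 43 = 324
Base = 281 + 43 + 147 + 91 + 25 + 144 = 731
RR2 = 324 / 731 = 0.4432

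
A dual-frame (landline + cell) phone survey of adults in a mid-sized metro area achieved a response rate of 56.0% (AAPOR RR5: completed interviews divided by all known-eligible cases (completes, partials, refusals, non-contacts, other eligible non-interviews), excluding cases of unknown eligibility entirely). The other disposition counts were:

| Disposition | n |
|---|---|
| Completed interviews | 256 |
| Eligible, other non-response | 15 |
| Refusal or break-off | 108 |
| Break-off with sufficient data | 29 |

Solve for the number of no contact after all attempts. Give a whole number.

RR5 = 256 / D = 0.560
D = 256 / 0.560 = 457.1
Other denominator terms total 408
no contact after all attempts = 457.1 − 408 ≈ 49

49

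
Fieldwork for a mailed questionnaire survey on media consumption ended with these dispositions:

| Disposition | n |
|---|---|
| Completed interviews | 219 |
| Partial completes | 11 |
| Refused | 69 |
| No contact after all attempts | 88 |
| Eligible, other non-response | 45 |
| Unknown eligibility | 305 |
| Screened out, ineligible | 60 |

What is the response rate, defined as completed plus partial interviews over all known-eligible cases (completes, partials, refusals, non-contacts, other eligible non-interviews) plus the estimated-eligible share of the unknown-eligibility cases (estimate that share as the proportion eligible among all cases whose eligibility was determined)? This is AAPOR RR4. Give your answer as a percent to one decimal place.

Num: 219 + 11 = 230
Known eligible: 219 + 11 + 69 + 88 + 45 = 432
e = 432 / (432 + 60) = 432 / 492 = 0.8780
e × U: 0.8780 × 305 = 267.79
Base: 432 + 267.79 = 699.79
RR4 = 230 / 699.79 = 0.3287

32.9%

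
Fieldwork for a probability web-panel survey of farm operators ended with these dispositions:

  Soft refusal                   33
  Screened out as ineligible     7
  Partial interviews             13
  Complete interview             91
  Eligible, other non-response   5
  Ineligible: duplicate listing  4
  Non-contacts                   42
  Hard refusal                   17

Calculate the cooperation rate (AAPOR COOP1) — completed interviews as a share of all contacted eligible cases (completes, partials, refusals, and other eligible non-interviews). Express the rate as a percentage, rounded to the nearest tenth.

Refusal or break-off = 17 + 33 = 50
Out of scope = 7 + 4 = 11
Num → 91
Base → 91 + 13 + 50 + 5 = 159
COOP1 = 91 / 159 = 0.5723

57.2%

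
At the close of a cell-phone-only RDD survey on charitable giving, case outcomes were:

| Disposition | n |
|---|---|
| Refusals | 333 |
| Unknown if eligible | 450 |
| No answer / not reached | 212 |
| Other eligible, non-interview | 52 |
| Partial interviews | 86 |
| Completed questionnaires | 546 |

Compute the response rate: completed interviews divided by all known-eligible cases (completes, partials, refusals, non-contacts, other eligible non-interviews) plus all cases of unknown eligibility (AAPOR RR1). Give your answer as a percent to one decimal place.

32.5%

Top: 546
Base: 546 + 86 + 333 + 212 + 52 + 450 = 1679
RR1 = 546 / 1679 = 0.3252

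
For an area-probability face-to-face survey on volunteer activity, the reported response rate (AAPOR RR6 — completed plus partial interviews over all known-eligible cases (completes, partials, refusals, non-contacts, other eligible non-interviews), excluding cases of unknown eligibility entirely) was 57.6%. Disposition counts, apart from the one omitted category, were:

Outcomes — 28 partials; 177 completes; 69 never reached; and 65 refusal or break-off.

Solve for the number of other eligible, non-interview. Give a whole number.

Top: 177 + 28 = 205
RR6 = 205 / D = 0.576
D = 205 / 0.576 = 355.9
Rest of base = 339
other eligible, non-interview = 355.9 − 339 ≈ 17

17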